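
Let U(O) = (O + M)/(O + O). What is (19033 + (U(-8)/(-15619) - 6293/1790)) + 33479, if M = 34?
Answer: 5872130934647/111832040 ≈ 52509.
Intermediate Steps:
U(O) = (34 + O)/(2*O) (U(O) = (O + 34)/(O + O) = (34 + O)/((2*O)) = (34 + O)*(1/(2*O)) = (34 + O)/(2*O))
(19033 + (U(-8)/(-15619) - 6293/1790)) + 33479 = (19033 + (((1/2)*(34 - 8)/(-8))/(-15619) - 6293/1790)) + 33479 = (19033 + (((1/2)*(-1/8)*26)*(-1/15619) - 6293*1/1790)) + 33479 = (19033 + (-13/8*(-1/15619) - 6293/1790)) + 33479 = (19033 + (13/124952 - 6293/1790)) + 33479 = (19033 - 393149833/111832040) + 33479 = 2128106067487/111832040 + 33479 = 5872130934647/111832040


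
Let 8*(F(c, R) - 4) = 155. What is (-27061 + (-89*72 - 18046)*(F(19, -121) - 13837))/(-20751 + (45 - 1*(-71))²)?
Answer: -1351085299/29180 ≈ -46302.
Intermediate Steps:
F(c, R) = 187/8 (F(c, R) = 4 + (⅛)*155 = 4 + 155/8 = 187/8)
(-27061 + (-89*72 - 18046)*(F(19, -121) - 13837))/(-20751 + (45 - 1*(-71))²) = (-27061 + (-89*72 - 18046)*(187/8 - 13837))/(-20751 + (45 - 1*(-71))²) = (-27061 + (-6408 - 18046)*(-110509/8))/(-20751 + (45 + 71)²) = (-27061 - 24454*(-110509/8))/(-20751 + 116²) = (-27061 + 1351193543/4)/(-20751 + 13456) = (1351085299/4)/(-7295) = (1351085299/4)*(-1/7295) = -1351085299/29180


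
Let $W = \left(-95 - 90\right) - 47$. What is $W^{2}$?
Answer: $53824$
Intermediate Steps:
$W = -232$ ($W = -185 - 47 = -232$)
$W^{2} = \left(-232\right)^{2} = 53824$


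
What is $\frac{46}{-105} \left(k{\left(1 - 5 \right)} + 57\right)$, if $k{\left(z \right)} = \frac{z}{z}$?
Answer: $- \frac{2668}{105} \approx -25.41$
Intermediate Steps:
$k{\left(z \right)} = 1$
$\frac{46}{-105} \left(k{\left(1 - 5 \right)} + 57\right) = \frac{46}{-105} \left(1 + 57\right) = 46 \left(- \frac{1}{105}\right) 58 = \left(- \frac{46}{105}\right) 58 = - \frac{2668}{105}$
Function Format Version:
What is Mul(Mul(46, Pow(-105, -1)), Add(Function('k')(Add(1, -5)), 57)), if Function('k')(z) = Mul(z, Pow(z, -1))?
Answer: Rational(-2668, 105) ≈ -25.410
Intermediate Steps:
Function('k')(z) = 1
Mul(Mul(46, Pow(-105, -1)), Add(Function('k')(Add(1, -5)), 57)) = Mul(Mul(46, Pow(-105, -1)), Add(1, 57)) = Mul(Mul(46, Rational(-1, 105)), 58) = Mul(Rational(-46, 105), 58) = Rational(-2668, 105)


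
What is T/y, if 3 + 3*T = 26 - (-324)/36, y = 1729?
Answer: 32/5187 ≈ 0.0061693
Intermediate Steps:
T = 32/3 (T = -1 + (26 - (-324)/36)/3 = -1 + (26 - 27*(-⅓))/3 = -1 + (26 + 9)/3 = -1 + (⅓)*35 = -1 + 35/3 = 32/3 ≈ 10.667)
T/y = (32/3)/1729 = (32/3)*(1/1729) = 32/5187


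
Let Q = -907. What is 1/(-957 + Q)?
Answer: -1/1864 ≈ -0.00053648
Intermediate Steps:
1/(-957 + Q) = 1/(-957 - 907) = 1/(-1864) = -1/1864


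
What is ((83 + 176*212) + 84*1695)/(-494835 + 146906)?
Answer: -179775/347929 ≈ -0.51670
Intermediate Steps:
((83 + 176*212) + 84*1695)/(-494835 + 146906) = ((83 + 37312) + 142380)/(-347929) = (37395 + 142380)*(-1/347929) = 179775*(-1/347929) = -179775/347929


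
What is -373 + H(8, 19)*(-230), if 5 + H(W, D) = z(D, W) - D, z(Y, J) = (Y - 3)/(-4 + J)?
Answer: 4227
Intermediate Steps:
z(Y, J) = (-3 + Y)/(-4 + J)
H(W, D) = -5 - D + (-3 + D)/(-4 + W) (H(W, D) = -5 + ((-3 + D)/(-4 + W) - D) = -5 + (-D + (-3 + D)/(-4 + W)) = -5 - D + (-3 + D)/(-4 + W))
-373 + H(8, 19)*(-230) = -373 + ((-3 + 19 - (-4 + 8)*(5 + 19))/(-4 + 8))*(-230) = -373 + ((-3 + 19 - 1*4*24)/4)*(-230) = -373 + ((-3 + 19 - 96)/4)*(-230) = -373 + ((¼)*(-80))*(-230) = -373 - 20*(-230) = -373 + 4600 = 4227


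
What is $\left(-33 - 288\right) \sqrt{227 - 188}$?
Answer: $- 321 \sqrt{39} \approx -2004.6$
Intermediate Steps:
$\left(-33 - 288\right) \sqrt{227 - 188} = \left(-33 - 288\right) \sqrt{39} = - 321 \sqrt{39}$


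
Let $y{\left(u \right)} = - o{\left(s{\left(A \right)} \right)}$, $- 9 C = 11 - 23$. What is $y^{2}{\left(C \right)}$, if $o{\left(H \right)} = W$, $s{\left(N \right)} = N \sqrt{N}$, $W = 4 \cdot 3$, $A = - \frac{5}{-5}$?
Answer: $144$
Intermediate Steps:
$A = 1$ ($A = \left(-5\right) \left(- \frac{1}{5}\right) = 1$)
$W = 12$
$s{\left(N \right)} = N^{\frac{3}{2}}$
$o{\left(H \right)} = 12$
$C = \frac{4}{3}$ ($C = - \frac{11 - 23}{9} = \left(- \frac{1}{9}\right) \left(-12\right) = \frac{4}{3} \approx 1.3333$)
$y{\left(u \right)} = -12$ ($y{\left(u \right)} = \left(-1\right) 12 = -12$)
$y^{2}{\left(C \right)} = \left(-12\right)^{2} = 144$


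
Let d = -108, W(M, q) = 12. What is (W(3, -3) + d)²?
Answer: 9216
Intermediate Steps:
(W(3, -3) + d)² = (12 - 108)² = (-96)² = 9216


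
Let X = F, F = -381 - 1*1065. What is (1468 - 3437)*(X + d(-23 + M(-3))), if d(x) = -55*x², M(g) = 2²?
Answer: 41941669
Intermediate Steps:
M(g) = 4
F = -1446 (F = -381 - 1065 = -1446)
X = -1446
(1468 - 3437)*(X + d(-23 + M(-3))) = (1468 - 3437)*(-1446 - 55*(-23 + 4)²) = -1969*(-1446 - 55*(-19)²) = -1969*(-1446 - 55*361) = -1969*(-1446 - 19855) = -1969*(-21301) = 41941669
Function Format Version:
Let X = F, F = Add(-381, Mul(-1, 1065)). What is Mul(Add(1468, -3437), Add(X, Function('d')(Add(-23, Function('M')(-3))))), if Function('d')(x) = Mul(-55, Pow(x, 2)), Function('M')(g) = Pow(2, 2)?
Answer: 41941669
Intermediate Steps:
Function('M')(g) = 4
F = -1446 (F = Add(-381, -1065) = -1446)
X = -1446
Mul(Add(1468, -3437), Add(X, Function('d')(Add(-23, Function('M')(-3))))) = Mul(Add(1468, -3437), Add(-1446, Mul(-55, Pow(Add(-23, 4), 2)))) = Mul(-1969, Add(-1446, Mul(-55, Pow(-19, 2)))) = Mul(-1969, Add(-1446, Mul(-55, 361))) = Mul(-1969, Add(-1446, -19855)) = Mul(-1969, -21301) = 41941669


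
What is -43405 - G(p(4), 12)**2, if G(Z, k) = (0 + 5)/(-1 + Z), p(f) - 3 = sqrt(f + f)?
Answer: -173695/4 + 25*sqrt(2)/2 ≈ -43406.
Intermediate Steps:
p(f) = 3 + sqrt(2)*sqrt(f) (p(f) = 3 + sqrt(f + f) = 3 + sqrt(2*f) = 3 + sqrt(2)*sqrt(f))
G(Z, k) = 5/(-1 + Z)
-43405 - G(p(4), 12)**2 = -43405 - (5/(-1 + (3 + sqrt(2)*sqrt(4))))**2 = -43405 - (5/(-1 + (3 + sqrt(2)*2)))**2 = -43405 - (5/(-1 + (3 + 2*sqrt(2))))**2 = -43405 - (5/(2 + 2*sqrt(2)))**2 = -43405 - 25/(2 + 2*sqrt(2))**2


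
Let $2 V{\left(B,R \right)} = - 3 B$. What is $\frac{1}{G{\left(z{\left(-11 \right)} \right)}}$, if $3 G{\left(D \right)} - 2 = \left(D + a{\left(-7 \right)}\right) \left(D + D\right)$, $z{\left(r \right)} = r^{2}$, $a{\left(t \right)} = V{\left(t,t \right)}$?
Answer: $\frac{3}{31825} \approx 9.4266 \cdot 10^{-5}$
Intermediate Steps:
$V{\left(B,R \right)} = - \frac{3 B}{2}$ ($V{\left(B,R \right)} = \frac{\left(-3\right) B}{2} = - \frac{3 B}{2}$)
$a{\left(t \right)} = - \frac{3 t}{2}$
$G{\left(D \right)} = \frac{2}{3} + \frac{2 D \left(\frac{21}{2} + D\right)}{3}$ ($G{\left(D \right)} = \frac{2}{3} + \frac{\left(D - - \frac{21}{2}\right) \left(D + D\right)}{3} = \frac{2}{3} + \frac{\left(D + \frac{21}{2}\right) 2 D}{3} = \frac{2}{3} + \frac{\left(\frac{21}{2} + D\right) 2 D}{3} = \frac{2}{3} + \frac{2 D \left(\frac{21}{2} + D\right)}{3}$)
$\frac{1}{G{\left(z{\left(-11 \right)} \right)}} = \frac{1}{\frac{2}{3} + 7 \left(-11\right)^{2} + \frac{2 \left(\left(-11\right)^{2}\right)^{2}}{3}} = \frac{1}{\frac{2}{3} + 7 \cdot 121 + \frac{2 \cdot 121^{2}}{3}} = \frac{1}{\frac{2}{3} + 847 + \frac{2}{3} \cdot 14641} = \frac{1}{\frac{2}{3} + 847 + \frac{29282}{3}} = \frac{1}{\frac{31825}{3}} = \frac{3}{31825}$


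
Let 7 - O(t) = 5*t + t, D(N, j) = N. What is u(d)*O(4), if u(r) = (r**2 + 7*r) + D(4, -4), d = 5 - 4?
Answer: -204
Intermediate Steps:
O(t) = 7 - 6*t (O(t) = 7 - (5*t + t) = 7 - 6*t)
d = 1
u(r) = 4 + r**2 + 7*r (u(r) = (r**2 + 7*r) + 4 = 4 + r**2 + 7*r)
u(d)*O(4) = (4 + 1**2 + 7*1)*(7 - 6*4) = (4 + 1 + 7)*(7 - 24) = 12*(-17) = -204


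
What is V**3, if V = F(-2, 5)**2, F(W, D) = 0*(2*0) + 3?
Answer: 729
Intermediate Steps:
F(W, D) = 3 (F(W, D) = 0*0 + 3 = 0 + 3 = 3)
V = 9 (V = 3**2 = 9)
V**3 = 9**3 = 729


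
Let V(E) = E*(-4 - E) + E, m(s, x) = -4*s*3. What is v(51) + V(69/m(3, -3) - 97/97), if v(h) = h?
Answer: 7379/144 ≈ 51.243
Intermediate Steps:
m(s, x) = -12*s
V(E) = E + E*(-4 - E)
v(51) + V(69/m(3, -3) - 97/97) = 51 - (69/((-12*3)) - 97/97)*(3 + (69/((-12*3)) - 97/97)) = 51 - (69/(-36) - 97*1/97)*(3 + (69/(-36) - 97*1/97)) = 51 - (69*(-1/36) - 1)*(3 + (69*(-1/36) - 1)) = 51 - (-23/12 - 1)*(3 + (-23/12 - 1)) = 51 - 1*(-35/12)*(3 - 35/12) = 51 - 1*(-35/12)*1/12 = 51 + 35/144 = 7379/144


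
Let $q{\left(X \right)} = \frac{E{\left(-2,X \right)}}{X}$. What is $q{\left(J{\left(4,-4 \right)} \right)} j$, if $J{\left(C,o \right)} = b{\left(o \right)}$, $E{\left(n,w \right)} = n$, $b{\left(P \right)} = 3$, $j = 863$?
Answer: $- \frac{1726}{3} \approx -575.33$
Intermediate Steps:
$J{\left(C,o \right)} = 3$
$q{\left(X \right)} = - \frac{2}{X}$
$q{\left(J{\left(4,-4 \right)} \right)} j = - \frac{2}{3} \cdot 863 = \left(-2\right) \frac{1}{3} \cdot 863 = \left(- \frac{2}{3}\right) 863 = - \frac{1726}{3}$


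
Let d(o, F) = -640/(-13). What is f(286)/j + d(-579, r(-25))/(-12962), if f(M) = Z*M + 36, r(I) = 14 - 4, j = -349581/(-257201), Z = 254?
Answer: 1574972279530120/29453247993 ≈ 53474.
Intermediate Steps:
j = 349581/257201 (j = -349581*(-1/257201) = 349581/257201 ≈ 1.3592)
r(I) = 10
f(M) = 36 + 254*M (f(M) = 254*M + 36 = 36 + 254*M)
d(o, F) = 640/13 (d(o, F) = -640*(-1/13) = 640/13)
f(286)/j + d(-579, r(-25))/(-12962) = (36 + 254*286)/(349581/257201) + (640/13)/(-12962) = (36 + 72644)*(257201/349581) + (640/13)*(-1/12962) = 72680*(257201/349581) - 320/84253 = 18693368680/349581 - 320/84253 = 1574972279530120/29453247993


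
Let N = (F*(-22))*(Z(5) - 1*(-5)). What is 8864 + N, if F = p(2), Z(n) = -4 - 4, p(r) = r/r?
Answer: 8930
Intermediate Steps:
p(r) = 1
Z(n) = -8
F = 1
N = 66 (N = (1*(-22))*(-8 - 1*(-5)) = -22*(-8 + 5) = -22*(-3) = 66)
8864 + N = 8864 + 66 = 8930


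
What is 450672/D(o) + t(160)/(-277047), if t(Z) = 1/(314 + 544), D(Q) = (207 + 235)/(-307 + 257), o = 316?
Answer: -15847275939509/310846734 ≈ -50981.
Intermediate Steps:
D(Q) = -221/25 (D(Q) = 442/(-50) = 442*(-1/50) = -221/25)
t(Z) = 1/858
450672/D(o) + t(160)/(-277047) = 450672/(-221/25) + (1/858)/(-277047) = 450672*(-25/221) + (1/858)*(-1/277047) = -11266800/221 - 1/237706326 = -15847275939509/310846734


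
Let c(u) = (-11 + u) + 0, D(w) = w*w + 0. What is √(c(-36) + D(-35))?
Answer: √1178 ≈ 34.322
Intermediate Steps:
D(w) = w² (D(w) = w² + 0 = w²)
c(u) = -11 + u
√(c(-36) + D(-35)) = √((-11 - 36) + (-35)²) = √(-47 + 1225) = √1178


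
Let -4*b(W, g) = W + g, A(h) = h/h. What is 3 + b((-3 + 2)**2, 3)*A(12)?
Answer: 2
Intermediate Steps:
A(h) = 1
b(W, g) = -W/4 - g/4 (b(W, g) = -(W + g)/4 = -W/4 - g/4)
3 + b((-3 + 2)**2, 3)*A(12) = 3 + (-(-3 + 2)**2/4 - 1/4*3)*1 = 3 + (-1/4*(-1)**2 - 3/4)*1 = 3 + (-1/4*1 - 3/4)*1 = 3 + (-1/4 - 3/4)*1 = 3 - 1*1 = 3 - 1 = 2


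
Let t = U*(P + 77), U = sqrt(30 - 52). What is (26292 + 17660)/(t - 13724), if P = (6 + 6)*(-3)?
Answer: -301598624/94192579 - 901016*I*sqrt(22)/94192579 ≈ -3.2019 - 0.044867*I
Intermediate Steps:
U = I*sqrt(22) (U = sqrt(-22) = I*sqrt(22) ≈ 4.6904*I)
P = -36 (P = 12*(-3) = -36)
t = 41*I*sqrt(22) (t = (I*sqrt(22))*(-36 + 77) = (I*sqrt(22))*41 = 41*I*sqrt(22) ≈ 192.31*I)
(26292 + 17660)/(t - 13724) = (26292 + 17660)/(41*I*sqrt(22) - 13724) = 43952/(-13724 + 41*I*sqrt(22))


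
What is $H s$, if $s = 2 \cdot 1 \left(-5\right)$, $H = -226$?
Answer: $2260$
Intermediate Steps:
$s = -10$ ($s = 2 \left(-5\right) = -10$)
$H s = \left(-226\right) \left(-10\right) = 2260$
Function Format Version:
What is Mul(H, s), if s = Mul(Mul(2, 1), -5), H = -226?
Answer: 2260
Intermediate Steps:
s = -10 (s = Mul(2, -5) = -10)
Mul(H, s) = Mul(-226, -10) = 2260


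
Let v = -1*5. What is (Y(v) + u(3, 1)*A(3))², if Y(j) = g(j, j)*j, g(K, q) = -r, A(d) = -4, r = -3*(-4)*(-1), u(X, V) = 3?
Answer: 5184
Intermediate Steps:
r = -12 (r = 12*(-1) = -12)
g(K, q) = 12 (g(K, q) = -1*(-12) = 12)
v = -5
Y(j) = 12*j
(Y(v) + u(3, 1)*A(3))² = (12*(-5) + 3*(-4))² = (-60 - 12)² = (-72)² = 5184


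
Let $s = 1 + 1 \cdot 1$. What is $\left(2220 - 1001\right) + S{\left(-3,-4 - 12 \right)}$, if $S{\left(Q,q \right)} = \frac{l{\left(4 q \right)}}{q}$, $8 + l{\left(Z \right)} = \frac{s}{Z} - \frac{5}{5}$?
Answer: $\frac{624417}{512} \approx 1219.6$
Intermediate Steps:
$s = 2$ ($s = 1 + 1 = 2$)
$l{\left(Z \right)} = -9 + \frac{2}{Z}$ ($l{\left(Z \right)} = -8 + \left(\frac{2}{Z} - \frac{5}{5}\right) = -8 + \left(\frac{2}{Z} - 1\right) = -8 - \left(1 - \frac{2}{Z}\right) = -9 + \frac{2}{Z}$)
$S{\left(Q,q \right)} = \frac{-9 + \frac{1}{2 q}}{q}$ ($S{\left(Q,q \right)} = \frac{-9 + \frac{2}{4 q}}{q} = \frac{-9 + 2 \frac{1}{4 q}}{q} = \frac{-9 + \frac{1}{2 q}}{q}$)
$\left(2220 - 1001\right) + S{\left(-3,-4 - 12 \right)} = \left(2220 - 1001\right) + \frac{1 - 18 \left(-4 - 12\right)}{2 \left(-4 - 12\right)^{2}} = 1219 + \frac{1 - 18 \left(-4 - 12\right)}{2 \left(-4 - 12\right)^{2}} = 1219 + \frac{1 - -288}{2 \cdot 256} = 1219 + \frac{1}{2} \cdot \frac{1}{256} \left(1 + 288\right) = 1219 + \frac{1}{2} \cdot \frac{1}{256} \cdot 289 = 1219 + \frac{289}{512} = \frac{624417}{512}$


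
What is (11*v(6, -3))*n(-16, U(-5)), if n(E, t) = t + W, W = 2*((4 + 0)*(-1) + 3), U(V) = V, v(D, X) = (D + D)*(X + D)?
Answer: -2772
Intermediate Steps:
v(D, X) = 2*D*(D + X) (v(D, X) = (2*D)*(D + X) = 2*D*(D + X))
W = -2 (W = 2*(4*(-1) + 3) = 2*(-4 + 3) = 2*(-1) = -2)
n(E, t) = -2 + t (n(E, t) = t - 2 = -2 + t)
(11*v(6, -3))*n(-16, U(-5)) = (11*(2*6*(6 - 3)))*(-2 - 5) = (11*(2*6*3))*(-7) = (11*36)*(-7) = 396*(-7) = -2772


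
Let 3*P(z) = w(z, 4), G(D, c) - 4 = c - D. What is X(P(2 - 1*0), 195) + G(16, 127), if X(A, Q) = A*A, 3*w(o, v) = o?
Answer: 9319/81 ≈ 115.05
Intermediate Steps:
w(o, v) = o/3
G(D, c) = 4 + c - D (G(D, c) = 4 + (c - D) = 4 + c - D)
P(z) = z/9 (P(z) = (z/3)/3 = z/9)
X(A, Q) = A**2
X(P(2 - 1*0), 195) + G(16, 127) = ((2 - 1*0)/9)**2 + (4 + 127 - 1*16) = ((2 + 0)/9)**2 + (4 + 127 - 16) = ((1/9)*2)**2 + 115 = (2/9)**2 + 115 = 4/81 + 115 = 9319/81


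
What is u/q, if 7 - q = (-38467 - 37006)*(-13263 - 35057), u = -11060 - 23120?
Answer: 34180/3646855353 ≈ 9.3725e-6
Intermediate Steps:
u = -34180
q = -3646855353 (q = 7 - (-38467 - 37006)*(-13263 - 35057) = 7 - (-75473)*(-48320) = 7 - 1*3646855360 = 7 - 3646855360 = -3646855353)
u/q = -34180/(-3646855353) = -34180*(-1/3646855353) = 34180/3646855353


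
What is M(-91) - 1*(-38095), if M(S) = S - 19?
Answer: 37985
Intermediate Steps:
M(S) = -19 + S
M(-91) - 1*(-38095) = (-19 - 91) - 1*(-38095) = -110 + 38095 = 37985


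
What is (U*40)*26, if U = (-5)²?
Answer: 26000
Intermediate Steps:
U = 25
(U*40)*26 = (25*40)*26 = 1000*26 = 26000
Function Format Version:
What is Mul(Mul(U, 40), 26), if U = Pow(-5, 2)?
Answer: 26000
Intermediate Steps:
U = 25
Mul(Mul(U, 40), 26) = Mul(Mul(25, 40), 26) = Mul(1000, 26) = 26000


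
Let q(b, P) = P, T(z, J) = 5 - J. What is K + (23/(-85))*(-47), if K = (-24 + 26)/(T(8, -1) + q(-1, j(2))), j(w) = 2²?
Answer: 1098/85 ≈ 12.918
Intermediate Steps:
j(w) = 4
K = ⅕ (K = (-24 + 26)/((5 - 1*(-1)) + 4) = 2/((5 + 1) + 4) = 2/(6 + 4) = 2/10 = 2*(⅒) = ⅕ ≈ 0.20000)
K + (23/(-85))*(-47) = ⅕ + (23/(-85))*(-47) = ⅕ + (23*(-1/85))*(-47) = ⅕ - 23/85*(-47) = ⅕ + 1081/85 = 1098/85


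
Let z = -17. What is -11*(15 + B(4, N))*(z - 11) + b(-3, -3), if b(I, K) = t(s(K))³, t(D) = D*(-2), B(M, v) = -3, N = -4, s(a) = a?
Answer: 3912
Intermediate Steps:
t(D) = -2*D
b(I, K) = -8*K³ (b(I, K) = (-2*K)³ = -8*K³)
-11*(15 + B(4, N))*(z - 11) + b(-3, -3) = -11*(15 - 3)*(-17 - 11) - 8*(-3)³ = -132*(-28) - 8*(-27) = -11*(-336) + 216 = 3696 + 216 = 3912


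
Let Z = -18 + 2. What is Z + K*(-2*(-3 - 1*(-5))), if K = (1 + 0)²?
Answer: -20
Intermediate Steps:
Z = -16
K = 1 (K = 1² = 1)
Z + K*(-2*(-3 - 1*(-5))) = -16 + 1*(-2*(-3 - 1*(-5))) = -16 + 1*(-2*(-3 + 5)) = -16 + 1*(-2*2) = -16 + 1*(-4) = -16 - 4 = -20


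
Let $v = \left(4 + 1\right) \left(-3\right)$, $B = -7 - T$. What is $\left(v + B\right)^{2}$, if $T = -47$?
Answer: $625$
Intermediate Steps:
$B = 40$ ($B = -7 - -47 = -7 + 47 = 40$)
$v = -15$ ($v = 5 \left(-3\right) = -15$)
$\left(v + B\right)^{2} = \left(-15 + 40\right)^{2} = 25^{2} = 625$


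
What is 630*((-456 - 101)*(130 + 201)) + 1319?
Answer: -116149891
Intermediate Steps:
630*((-456 - 101)*(130 + 201)) + 1319 = 630*(-557*331) + 1319 = 630*(-184367) + 1319 = -116151210 + 1319 = -116149891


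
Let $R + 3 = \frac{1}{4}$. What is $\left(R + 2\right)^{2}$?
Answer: $\frac{9}{16} \approx 0.5625$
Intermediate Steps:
$R = - \frac{11}{4}$ ($R = -3 + \frac{1}{4} = - \frac{11}{4} \approx -2.75$)
$\left(R + 2\right)^{2} = \left(- \frac{11}{4} + 2\right)^{2} = \left(- \frac{3}{4}\right)^{2} = \frac{9}{16}$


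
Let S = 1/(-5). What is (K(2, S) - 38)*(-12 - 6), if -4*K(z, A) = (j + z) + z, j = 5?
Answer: 1449/2 ≈ 724.50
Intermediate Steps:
S = -⅕ (S = 1*(-⅕) = -⅕ ≈ -0.20000)
K(z, A) = -5/4 - z/2 (K(z, A) = -((5 + z) + z)/4 = -(5 + 2*z)/4 = -5/4 - z/2)
(K(2, S) - 38)*(-12 - 6) = ((-5/4 - ½*2) - 38)*(-12 - 6) = ((-5/4 - 1) - 38)*(-18) = (-9/4 - 38)*(-18) = -161/4*(-18) = 1449/2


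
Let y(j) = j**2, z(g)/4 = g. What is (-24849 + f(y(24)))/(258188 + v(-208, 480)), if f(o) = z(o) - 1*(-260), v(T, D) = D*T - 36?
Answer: -22285/158312 ≈ -0.14077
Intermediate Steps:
z(g) = 4*g
v(T, D) = -36 + D*T
f(o) = 260 + 4*o (f(o) = 4*o - 1*(-260) = 4*o + 260 = 260 + 4*o)
(-24849 + f(y(24)))/(258188 + v(-208, 480)) = (-24849 + (260 + 4*24**2))/(258188 + (-36 + 480*(-208))) = (-24849 + (260 + 4*576))/(258188 + (-36 - 99840)) = (-24849 + (260 + 2304))/(258188 - 99876) = (-24849 + 2564)/158312 = -22285*1/158312 = -22285/158312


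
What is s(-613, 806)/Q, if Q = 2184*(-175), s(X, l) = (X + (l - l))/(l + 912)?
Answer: 613/656619600 ≈ 9.3357e-7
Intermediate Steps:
s(X, l) = X/(912 + l) (s(X, l) = (X + 0)/(912 + l) = X/(912 + l))
Q = -382200
s(-613, 806)/Q = -613/(912 + 806)/(-382200) = -613/1718*(-1/382200) = 613/656619600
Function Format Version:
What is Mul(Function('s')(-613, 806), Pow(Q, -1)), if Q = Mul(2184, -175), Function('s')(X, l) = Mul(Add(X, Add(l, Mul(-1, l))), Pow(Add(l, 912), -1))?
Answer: Rational(613, 656619600) ≈ 9.3357e-7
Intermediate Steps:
Function('s')(X, l) = Mul(X, Pow(Add(912, l), -1)) (Function('s')(X, l) = Mul(Add(X, 0), Pow(Add(912, l), -1)) = Mul(X, Pow(Add(912, l), -1)))
Q = -382200
Mul(Function('s')(-613, 806), Pow(Q, -1)) = Mul(Mul(-613, Pow(Add(912, 806), -1)), Pow(-382200, -1)) = Mul(Mul(-613, Pow(1718, -1)), Rational(-1, 382200)) = Mul(Mul(-613, Rational(1, 1718)), Rational(-1, 382200)) = Mul(Rational(-613, 1718), Rational(-1, 382200)) = Rational(613, 656619600)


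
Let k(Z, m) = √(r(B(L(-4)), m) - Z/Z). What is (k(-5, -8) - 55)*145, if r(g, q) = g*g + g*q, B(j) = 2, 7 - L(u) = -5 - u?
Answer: -7975 + 145*I*√13 ≈ -7975.0 + 522.8*I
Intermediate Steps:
L(u) = 12 + u (L(u) = 7 - (-5 - u) = 7 + (5 + u) = 12 + u)
r(g, q) = g² + g*q
k(Z, m) = √(3 + 2*m) (k(Z, m) = √(2*(2 + m) - Z/Z) = √((4 + 2*m) - 1*1) = √((4 + 2*m) - 1) = √(3 + 2*m))
(k(-5, -8) - 55)*145 = (√(3 + 2*(-8)) - 55)*145 = (√(3 - 16) - 55)*145 = (√(-13) - 55)*145 = (I*√13 - 55)*145 = (-55 + I*√13)*145 = -7975 + 145*I*√13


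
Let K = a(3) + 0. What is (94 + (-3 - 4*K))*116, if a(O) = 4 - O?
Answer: 10092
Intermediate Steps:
K = 1 (K = (4 - 1*3) + 0 = (4 - 3) + 0 = 1 + 0 = 1)
(94 + (-3 - 4*K))*116 = (94 + (-3 - 4*1))*116 = (94 + (-3 - 4))*116 = (94 - 7)*116 = 87*116 = 10092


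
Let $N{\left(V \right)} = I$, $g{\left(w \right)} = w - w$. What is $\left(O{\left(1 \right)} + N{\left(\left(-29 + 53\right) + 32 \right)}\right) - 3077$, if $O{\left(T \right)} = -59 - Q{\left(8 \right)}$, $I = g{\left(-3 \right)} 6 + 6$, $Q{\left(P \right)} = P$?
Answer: $-3138$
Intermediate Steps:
$g{\left(w \right)} = 0$
$I = 6$ ($I = 0 \cdot 6 + 6 = 0 + 6 = 6$)
$N{\left(V \right)} = 6$
$O{\left(T \right)} = -67$ ($O{\left(T \right)} = -59 - 8 = -67$)
$\left(O{\left(1 \right)} + N{\left(\left(-29 + 53\right) + 32 \right)}\right) - 3077 = \left(-67 + 6\right) - 3077 = -61 - 3077 = -3138$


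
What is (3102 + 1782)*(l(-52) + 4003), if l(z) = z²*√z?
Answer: 19550652 + 26412672*I*√13 ≈ 1.9551e+7 + 9.5232e+7*I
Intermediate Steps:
l(z) = z^(5/2)
(3102 + 1782)*(l(-52) + 4003) = (3102 + 1782)*((-52)^(5/2) + 4003) = 4884*(5408*I*√13 + 4003) = 4884*(4003 + 5408*I*√13) = 19550652 + 26412672*I*√13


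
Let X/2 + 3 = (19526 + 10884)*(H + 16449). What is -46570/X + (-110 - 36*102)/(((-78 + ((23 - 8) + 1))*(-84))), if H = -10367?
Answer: -11284126577/15536103828 ≈ -0.72632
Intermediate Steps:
X = 369907234 (X = -6 + 2*((19526 + 10884)*(-10367 + 16449)) = -6 + 2*(30410*6082) = -6 + 2*184953620 = -6 + 369907240 = 369907234)
-46570/X + (-110 - 36*102)/(((-78 + ((23 - 8) + 1))*(-84))) = -46570/369907234 + (-110 - 36*102)/(((-78 + ((23 - 8) + 1))*(-84))) = -46570*1/369907234 + (-110 - 3672)/(((-78 + (15 + 1))*(-84))) = -23285/184953617 - 3782*(-1/(84*(-78 + 16))) = -23285/184953617 - 3782/((-62*(-84))) = -23285/184953617 - 3782/5208 = -23285/184953617 - 3782*1/5208 = -23285/184953617 - 61/84 = -11284126577/15536103828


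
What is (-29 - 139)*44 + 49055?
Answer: 41663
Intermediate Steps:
(-29 - 139)*44 + 49055 = -168*44 + 49055 = -7392 + 49055 = 41663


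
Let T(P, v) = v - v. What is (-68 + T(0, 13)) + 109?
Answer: 41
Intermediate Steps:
T(P, v) = 0
(-68 + T(0, 13)) + 109 = (-68 + 0) + 109 = -68 + 109 = 41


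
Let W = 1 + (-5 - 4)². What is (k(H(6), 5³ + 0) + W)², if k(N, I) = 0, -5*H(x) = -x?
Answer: 6724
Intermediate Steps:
H(x) = x/5 (H(x) = -(-1)*x/5 = x/5)
W = 82 (W = 1 + (-9)² = 1 + 81 = 82)
(k(H(6), 5³ + 0) + W)² = (0 + 82)² = 82² = 6724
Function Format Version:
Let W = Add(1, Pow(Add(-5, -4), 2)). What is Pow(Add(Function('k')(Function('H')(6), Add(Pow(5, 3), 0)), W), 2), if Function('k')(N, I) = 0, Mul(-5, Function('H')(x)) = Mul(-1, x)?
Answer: 6724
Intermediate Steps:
Function('H')(x) = Mul(Rational(1, 5), x) (Function('H')(x) = Mul(Rational(-1, 5), Mul(-1, x)) = Mul(Rational(1, 5), x))
W = 82 (W = Add(1, Pow(-9, 2)) = Add(1, 81) = 82)
Pow(Add(Function('k')(Function('H')(6), Add(Pow(5, 3), 0)), W), 2) = Pow(Add(0, 82), 2) = Pow(82, 2) = 6724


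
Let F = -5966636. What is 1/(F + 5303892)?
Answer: -1/662744 ≈ -1.5089e-6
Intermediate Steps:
1/(F + 5303892) = 1/(-5966636 + 5303892) = 1/(-662744) = -1/662744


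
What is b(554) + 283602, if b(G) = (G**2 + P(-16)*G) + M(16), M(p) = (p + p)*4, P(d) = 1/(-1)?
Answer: 590092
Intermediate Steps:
P(d) = -1
M(p) = 8*p (M(p) = (2*p)*4 = 8*p)
b(G) = 128 + G**2 - G (b(G) = (G**2 - G) + 8*16 = (G**2 - G) + 128 = 128 + G**2 - G)
b(554) + 283602 = (128 + 554**2 - 1*554) + 283602 = (128 + 306916 - 554) + 283602 = 306490 + 283602 = 590092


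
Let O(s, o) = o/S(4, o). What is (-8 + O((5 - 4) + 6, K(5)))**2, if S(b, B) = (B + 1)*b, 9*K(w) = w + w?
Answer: 89401/1444 ≈ 61.912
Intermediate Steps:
K(w) = 2*w/9 (K(w) = (w + w)/9 = (2*w)/9 = 2*w/9)
S(b, B) = b*(1 + B) (S(b, B) = (1 + B)*b = b*(1 + B))
O(s, o) = o/(4 + 4*o) (O(s, o) = o/((4*(1 + o))) = o/(4 + 4*o))
(-8 + O((5 - 4) + 6, K(5)))**2 = (-8 + ((2/9)*5)/(4*(1 + (2/9)*5)))**2 = (-8 + (1/4)*(10/9)/(1 + 10/9))**2 = (-8 + (1/4)*(10/9)/(19/9))**2 = (-8 + (1/4)*(10/9)*(9/19))**2 = (-8 + 5/38)**2 = (-299/38)**2 = 89401/1444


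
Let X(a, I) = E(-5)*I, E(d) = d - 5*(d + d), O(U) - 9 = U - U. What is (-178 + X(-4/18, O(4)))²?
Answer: 51529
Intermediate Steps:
O(U) = 9 (O(U) = 9 + (U - U) = 9 + 0 = 9)
E(d) = -9*d (E(d) = d - 10*d = -9*d)
X(a, I) = 45*I (X(a, I) = (-9*(-5))*I = 45*I)
(-178 + X(-4/18, O(4)))² = (-178 + 45*9)² = (-178 + 405)² = 227² = 51529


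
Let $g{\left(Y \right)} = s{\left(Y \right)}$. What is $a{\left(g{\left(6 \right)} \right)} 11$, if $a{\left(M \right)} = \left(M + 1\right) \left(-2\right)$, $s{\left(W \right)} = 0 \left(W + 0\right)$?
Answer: $-22$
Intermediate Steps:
$s{\left(W \right)} = 0$ ($s{\left(W \right)} = 0 W = 0$)
$g{\left(Y \right)} = 0$
$a{\left(M \right)} = -2 - 2 M$ ($a{\left(M \right)} = \left(1 + M\right) \left(-2\right) = -2 - 2 M$)
$a{\left(g{\left(6 \right)} \right)} 11 = \left(-2 - 0\right) 11 = \left(-2 + 0\right) 11 = \left(-2\right) 11 = -22$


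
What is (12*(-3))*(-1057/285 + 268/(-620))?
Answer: 439032/2945 ≈ 149.08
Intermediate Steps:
(12*(-3))*(-1057/285 + 268/(-620)) = -36*(-1057*1/285 + 268*(-1/620)) = -36*(-1057/285 - 67/155) = -36*(-36586/8835) = 439032/2945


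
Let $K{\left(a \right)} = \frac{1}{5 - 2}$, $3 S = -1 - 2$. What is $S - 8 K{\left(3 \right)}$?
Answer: $- \frac{11}{3} \approx -3.6667$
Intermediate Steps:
$S = -1$ ($S = \frac{-1 - 2}{3} = \frac{1}{3} \left(-3\right) = -1$)
$K{\left(a \right)} = \frac{1}{3}$
$S - 8 K{\left(3 \right)} = -1 - \frac{8}{3} = - \frac{11}{3}$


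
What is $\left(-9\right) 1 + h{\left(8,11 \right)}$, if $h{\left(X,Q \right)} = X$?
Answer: $-1$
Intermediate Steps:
$\left(-9\right) 1 + h{\left(8,11 \right)} = \left(-9\right) 1 + 8 = -9 + 8 = -1$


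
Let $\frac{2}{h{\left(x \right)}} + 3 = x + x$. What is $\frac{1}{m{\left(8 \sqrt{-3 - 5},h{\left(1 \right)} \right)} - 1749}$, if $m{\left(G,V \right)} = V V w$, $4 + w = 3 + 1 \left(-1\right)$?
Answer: $- \frac{1}{1757} \approx -0.00056915$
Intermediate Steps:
$h{\left(x \right)} = \frac{2}{-3 + 2 x}$ ($h{\left(x \right)} = \frac{2}{-3 + \left(x + x\right)} = \frac{2}{-3 + 2 x}$)
$w = -2$ ($w = -4 + \left(3 + 1 \left(-1\right)\right) = -4 + \left(3 - 1\right) = -4 + 2 = -2$)
$m{\left(G,V \right)} = - 2 V^{2}$ ($m{\left(G,V \right)} = V V \left(-2\right) = V^{2} \left(-2\right) = - 2 V^{2}$)
$\frac{1}{m{\left(8 \sqrt{-3 - 5},h{\left(1 \right)} \right)} - 1749} = \frac{1}{- 2 \left(\frac{2}{-3 + 2 \cdot 1}\right)^{2} - 1749} = \frac{1}{- 2 \left(\frac{2}{-3 + 2}\right)^{2} - 1749} = \frac{1}{- 2 \left(\frac{2}{-1}\right)^{2} - 1749} = \frac{1}{- 2 \left(2 \left(-1\right)\right)^{2} - 1749} = \frac{1}{- 2 \left(-2\right)^{2} - 1749} = \frac{1}{\left(-2\right) 4 - 1749} = \frac{1}{-8 - 1749} = \frac{1}{-1757} = - \frac{1}{1757}$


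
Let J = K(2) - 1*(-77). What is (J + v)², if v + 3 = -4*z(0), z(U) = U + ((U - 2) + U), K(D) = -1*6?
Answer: 5776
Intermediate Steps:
K(D) = -6
z(U) = -2 + 3*U (z(U) = U + ((-2 + U) + U) = U + (-2 + 2*U) = -2 + 3*U)
J = 71 (J = -6 - 1*(-77) = -6 + 77 = 71)
v = 5 (v = -3 - 4*(-2 + 3*0) = -3 - 4*(-2 + 0) = -3 - 4*(-2) = -3 + 8 = 5)
(J + v)² = (71 + 5)² = 76² = 5776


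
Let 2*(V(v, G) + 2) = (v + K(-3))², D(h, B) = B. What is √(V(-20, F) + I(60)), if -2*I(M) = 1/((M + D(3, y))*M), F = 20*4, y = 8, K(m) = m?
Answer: √1092419490/2040 ≈ 16.202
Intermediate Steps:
F = 80
V(v, G) = -2 + (-3 + v)²/2 (V(v, G) = -2 + (v - 3)²/2 = -2 + (-3 + v)²/2)
I(M) = -1/(2*M*(8 + M)) (I(M) = -1/(2*(M + 8)*M) = -1/(2*(8 + M)*M) = -1/(2*M*(8 + M)))
√(V(-20, F) + I(60)) = √((-2 + (-3 - 20)²/2) - ½/(60*(8 + 60))) = √((-2 + (½)*(-23)²) - ½*1/60/68) = √((-2 + (½)*529) - ½*1/60*1/68) = √((-2 + 529/2) - 1/8160) = √(525/2 - 1/8160) = √(2141999/8160) = √1092419490/2040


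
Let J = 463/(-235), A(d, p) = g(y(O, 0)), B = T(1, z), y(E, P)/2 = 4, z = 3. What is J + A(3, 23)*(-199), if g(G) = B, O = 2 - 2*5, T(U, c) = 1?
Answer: -47228/235 ≈ -200.97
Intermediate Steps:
O = -8 (O = 2 - 10 = -8)
y(E, P) = 8 (y(E, P) = 2*4 = 8)
B = 1
g(G) = 1
A(d, p) = 1
J = -463/235 (J = 463*(-1/235) = -463/235 ≈ -1.9702)
J + A(3, 23)*(-199) = -463/235 + 1*(-199) = -463/235 - 199 = -47228/235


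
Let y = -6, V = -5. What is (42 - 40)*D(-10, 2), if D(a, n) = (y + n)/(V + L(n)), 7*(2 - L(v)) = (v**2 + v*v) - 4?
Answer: 56/25 ≈ 2.2400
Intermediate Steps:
L(v) = 18/7 - 2*v**2/7 (L(v) = 2 - ((v**2 + v*v) - 4)/7 = 2 - ((v**2 + v**2) - 4)/7 = 2 - (2*v**2 - 4)/7 = 2 - (-4 + 2*v**2)/7 = 2 + (4/7 - 2*v**2/7) = 18/7 - 2*v**2/7)
D(a, n) = (-6 + n)/(-17/7 - 2*n**2/7) (D(a, n) = (-6 + n)/(-5 + (18/7 - 2*n**2/7)) = (-6 + n)/(-17/7 - 2*n**2/7))
(42 - 40)*D(-10, 2) = (42 - 40)*(7*(6 - 1*2)/(17 + 2*2**2)) = 2*(7*(6 - 2)/(17 + 2*4)) = 2*(7*4/(17 + 8)) = 2*(7*4/25) = 2*(7*(1/25)*4) = 2*(28/25) = 56/25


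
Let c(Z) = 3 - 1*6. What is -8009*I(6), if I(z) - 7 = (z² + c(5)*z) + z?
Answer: -248279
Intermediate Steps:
c(Z) = -3 (c(Z) = 3 - 6 = -3)
I(z) = 7 + z² - 2*z (I(z) = 7 + ((z² - 3*z) + z) = 7 + (z² - 2*z) = 7 + z² - 2*z)
-8009*I(6) = -8009*(7 + 6² - 2*6) = -8009*(7 + 36 - 12) = -8009*31 = -248279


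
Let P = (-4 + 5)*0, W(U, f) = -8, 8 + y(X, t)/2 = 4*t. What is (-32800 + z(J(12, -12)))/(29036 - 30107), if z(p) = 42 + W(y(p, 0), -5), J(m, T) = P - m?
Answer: 10922/357 ≈ 30.594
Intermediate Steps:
y(X, t) = -16 + 8*t (y(X, t) = -16 + 2*(4*t) = -16 + 8*t)
P = 0 (P = 1*0 = 0)
J(m, T) = -m (J(m, T) = 0 - m = -m)
z(p) = 34 (z(p) = 42 - 8 = 34)
(-32800 + z(J(12, -12)))/(29036 - 30107) = (-32800 + 34)/(29036 - 30107) = -32766/(-1071) = -32766*(-1/1071) = 10922/357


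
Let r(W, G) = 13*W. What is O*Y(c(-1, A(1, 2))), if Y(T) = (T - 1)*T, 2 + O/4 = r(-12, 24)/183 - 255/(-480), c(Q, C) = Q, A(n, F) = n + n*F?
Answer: -4531/244 ≈ -18.570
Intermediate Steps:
A(n, F) = n + F*n
O = -4531/488 (O = -8 + 4*((13*(-12))/183 - 255/(-480)) = -8 + 4*(-156*1/183 - 255*(-1/480)) = -8 + 4*(-52/61 + 17/32) = -8 + 4*(-627/1952) = -8 - 627/488 = -4531/488 ≈ -9.2848)
Y(T) = T*(-1 + T) (Y(T) = (-1 + T)*T = T*(-1 + T))
O*Y(c(-1, A(1, 2))) = -(-4531)*(-1 - 1)/488 = -(-4531)*(-2)/488 = -4531/488*2 = -4531/244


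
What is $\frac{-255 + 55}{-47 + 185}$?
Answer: $- \frac{100}{69} \approx -1.4493$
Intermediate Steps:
$\frac{-255 + 55}{-47 + 185} = - \frac{200}{138} = \left(-200\right) \frac{1}{138} = - \frac{100}{69}$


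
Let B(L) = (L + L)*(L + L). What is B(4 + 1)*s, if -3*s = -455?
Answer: 45500/3 ≈ 15167.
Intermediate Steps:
s = 455/3 (s = -⅓*(-455) = 455/3 ≈ 151.67)
B(L) = 4*L² (B(L) = (2*L)*(2*L) = 4*L²)
B(4 + 1)*s = (4*(4 + 1)²)*(455/3) = (4*5²)*(455/3) = (4*25)*(455/3) = 100*(455/3) = 45500/3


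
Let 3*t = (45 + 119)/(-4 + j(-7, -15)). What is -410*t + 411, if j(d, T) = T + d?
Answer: 49649/39 ≈ 1273.1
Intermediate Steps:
t = -82/39 (t = ((45 + 119)/(-4 + (-15 - 7)))/3 = (164/(-4 - 22))/3 = (164/(-26))/3 = (164*(-1/26))/3 = (⅓)*(-82/13) = -82/39 ≈ -2.1026)
-410*t + 411 = -410*(-82/39) + 411 = 33620/39 + 411 = 49649/39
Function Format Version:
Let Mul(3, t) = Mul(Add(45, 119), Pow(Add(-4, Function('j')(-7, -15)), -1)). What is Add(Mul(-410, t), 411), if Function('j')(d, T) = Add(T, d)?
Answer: Rational(49649, 39) ≈ 1273.1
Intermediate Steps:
t = Rational(-82, 39) (t = Mul(Rational(1, 3), Mul(Add(45, 119), Pow(Add(-4, Add(-15, -7)), -1))) = Mul(Rational(1, 3), Mul(164, Pow(Add(-4, -22), -1))) = Mul(Rational(1, 3), Mul(164, Pow(-26, -1))) = Mul(Rational(1, 3), Mul(164, Rational(-1, 26))) = Mul(Rational(1, 3), Rational(-82, 13)) = Rational(-82, 39) ≈ -2.1026)
Add(Mul(-410, t), 411) = Add(Mul(-410, Rational(-82, 39)), 411) = Add(Rational(33620, 39), 411) = Rational(49649, 39)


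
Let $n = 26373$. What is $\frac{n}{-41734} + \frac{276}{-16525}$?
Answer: $- \frac{447332409}{689654350} \approx -0.64863$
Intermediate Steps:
$\frac{n}{-41734} + \frac{276}{-16525} = \frac{26373}{-41734} + \frac{276}{-16525} = 26373 \left(- \frac{1}{41734}\right) + 276 \left(- \frac{1}{16525}\right) = - \frac{26373}{41734} - \frac{276}{16525} = - \frac{447332409}{689654350}$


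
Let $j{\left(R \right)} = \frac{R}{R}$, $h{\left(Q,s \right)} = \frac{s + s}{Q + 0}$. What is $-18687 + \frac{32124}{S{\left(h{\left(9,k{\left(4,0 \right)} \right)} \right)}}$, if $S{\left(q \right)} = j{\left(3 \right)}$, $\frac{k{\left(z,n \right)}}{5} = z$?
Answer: $13437$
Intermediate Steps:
$k{\left(z,n \right)} = 5 z$
$h{\left(Q,s \right)} = \frac{2 s}{Q}$
$j{\left(R \right)} = 1$
$S{\left(q \right)} = 1$
$-18687 + \frac{32124}{S{\left(h{\left(9,k{\left(4,0 \right)} \right)} \right)}} = -18687 + \frac{32124}{1} = -18687 + 32124 \cdot 1 = -18687 + 32124 = 13437$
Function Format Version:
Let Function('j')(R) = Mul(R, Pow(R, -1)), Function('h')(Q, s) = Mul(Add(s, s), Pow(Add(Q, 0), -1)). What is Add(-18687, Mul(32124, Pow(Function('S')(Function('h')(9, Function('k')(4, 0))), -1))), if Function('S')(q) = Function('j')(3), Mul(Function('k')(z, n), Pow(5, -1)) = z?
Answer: 13437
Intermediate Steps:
Function('k')(z, n) = Mul(5, z)
Function('h')(Q, s) = Mul(2, s, Pow(Q, -1)) (Function('h')(Q, s) = Mul(Mul(2, s), Pow(Q, -1)) = Mul(2, s, Pow(Q, -1)))
Function('j')(R) = 1
Function('S')(q) = 1
Add(-18687, Mul(32124, Pow(Function('S')(Function('h')(9, Function('k')(4, 0))), -1))) = Add(-18687, Mul(32124, Pow(1, -1))) = Add(-18687, Mul(32124, 1)) = Add(-18687, 32124) = 13437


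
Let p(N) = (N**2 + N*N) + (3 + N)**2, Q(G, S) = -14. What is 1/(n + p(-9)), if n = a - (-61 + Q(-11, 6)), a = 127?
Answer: 1/400 ≈ 0.0025000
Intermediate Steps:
p(N) = (3 + N)**2 + 2*N**2 (p(N) = (N**2 + N**2) + (3 + N)**2 = 2*N**2 + (3 + N)**2 = (3 + N)**2 + 2*N**2)
n = 202 (n = 127 - (-61 - 14) = 127 - 1*(-75) = 127 + 75 = 202)
1/(n + p(-9)) = 1/(202 + ((3 - 9)**2 + 2*(-9)**2)) = 1/(202 + ((-6)**2 + 2*81)) = 1/(202 + (36 + 162)) = 1/(202 + 198) = 1/400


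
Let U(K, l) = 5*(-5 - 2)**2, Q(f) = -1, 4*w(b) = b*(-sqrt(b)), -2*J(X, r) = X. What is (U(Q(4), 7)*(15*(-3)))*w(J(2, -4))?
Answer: -11025*I/4 ≈ -2756.3*I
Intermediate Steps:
J(X, r) = -X/2
w(b) = -b**(3/2)/4 (w(b) = (b*(-sqrt(b)))/4 = (-b**(3/2))/4 = -b**(3/2)/4)
U(K, l) = 245 (U(K, l) = 5*(-7)**2 = 5*49 = 245)
(U(Q(4), 7)*(15*(-3)))*w(J(2, -4)) = (245*(15*(-3)))*(-(-I)/4) = (245*(-45))*(-(-1)*I/4) = -(-11025)*(-I)/4 = -11025*I/4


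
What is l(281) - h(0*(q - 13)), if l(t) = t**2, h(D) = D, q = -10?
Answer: 78961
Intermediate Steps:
l(281) - h(0*(q - 13)) = 281**2 - 0*(-10 - 13) = 78961 - 0*(-23) = 78961 - 1*0 = 78961 + 0 = 78961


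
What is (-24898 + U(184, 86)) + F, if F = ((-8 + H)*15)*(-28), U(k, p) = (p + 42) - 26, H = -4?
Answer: -19756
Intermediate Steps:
U(k, p) = 16 + p (U(k, p) = (42 + p) - 26 = 16 + p)
F = 5040 (F = ((-8 - 4)*15)*(-28) = -12*15*(-28) = -180*(-28) = 5040)
(-24898 + U(184, 86)) + F = (-24898 + (16 + 86)) + 5040 = (-24898 + 102) + 5040 = -24796 + 5040 = -19756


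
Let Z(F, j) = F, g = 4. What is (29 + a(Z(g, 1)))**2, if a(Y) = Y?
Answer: 1089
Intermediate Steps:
(29 + a(Z(g, 1)))**2 = (29 + 4)**2 = 33**2 = 1089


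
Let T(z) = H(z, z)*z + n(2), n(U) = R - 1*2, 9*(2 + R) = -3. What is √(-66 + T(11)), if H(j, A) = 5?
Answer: I*√138/3 ≈ 3.9158*I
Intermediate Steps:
R = -7/3 (R = -2 + (⅑)*(-3) = -2 - ⅓ = -7/3 ≈ -2.3333)
n(U) = -13/3 (n(U) = -7/3 - 1*2 = -7/3 - 2 = -13/3)
T(z) = -13/3 + 5*z (T(z) = 5*z - 13/3 = -13/3 + 5*z)
√(-66 + T(11)) = √(-66 + (-13/3 + 5*11)) = √(-66 + (-13/3 + 55)) = √(-66 + 152/3) = √(-46/3) = I*√138/3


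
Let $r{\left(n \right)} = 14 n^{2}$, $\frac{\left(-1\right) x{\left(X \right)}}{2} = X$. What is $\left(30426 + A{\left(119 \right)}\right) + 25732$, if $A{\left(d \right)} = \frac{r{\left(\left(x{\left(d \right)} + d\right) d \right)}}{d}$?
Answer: $23648384$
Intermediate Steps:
$x{\left(X \right)} = - 2 X$
$A{\left(d \right)} = 14 d^{3}$ ($A{\left(d \right)} = \frac{14 \left(\left(- 2 d + d\right) d\right)^{2}}{d} = \frac{14 \left(- d d\right)^{2}}{d} = \frac{14 \left(- d^{2}\right)^{2}}{d} = \frac{14 d^{4}}{d} = 14 d^{3}$)
$\left(30426 + A{\left(119 \right)}\right) + 25732 = \left(30426 + 14 \cdot 119^{3}\right) + 25732 = \left(30426 + 14 \cdot 1685159\right) + 25732 = \left(30426 + 23592226\right) + 25732 = 23622652 + 25732 = 23648384$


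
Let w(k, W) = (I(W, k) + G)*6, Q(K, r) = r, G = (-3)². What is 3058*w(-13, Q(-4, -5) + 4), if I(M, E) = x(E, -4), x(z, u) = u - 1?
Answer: 73392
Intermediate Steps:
G = 9
x(z, u) = -1 + u
I(M, E) = -5 (I(M, E) = -1 - 4 = -5)
w(k, W) = 24 (w(k, W) = (-5 + 9)*6 = 4*6 = 24)
3058*w(-13, Q(-4, -5) + 4) = 3058*24 = 73392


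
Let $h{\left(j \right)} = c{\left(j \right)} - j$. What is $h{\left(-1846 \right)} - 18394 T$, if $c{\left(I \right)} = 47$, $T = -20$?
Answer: $369773$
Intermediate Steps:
$h{\left(j \right)} = 47 - j$
$h{\left(-1846 \right)} - 18394 T = \left(47 - -1846\right) - 18394 \left(-20\right) = \left(47 + 1846\right) - -367880 = 1893 + 367880 = 369773$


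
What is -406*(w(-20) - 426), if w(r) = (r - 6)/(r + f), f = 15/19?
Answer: 62928376/365 ≈ 1.7241e+5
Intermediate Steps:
f = 15/19 (f = 15*(1/19) = 15/19 ≈ 0.78947)
w(r) = (-6 + r)/(15/19 + r) (w(r) = (r - 6)/(r + 15/19) = (-6 + r)/(15/19 + r))
-406*(w(-20) - 426) = -406*(19*(-6 - 20)/(15 + 19*(-20)) - 426) = -406*(19*(-26)/(15 - 380) - 426) = -406*(19*(-26)/(-365) - 426) = -406*(19*(-1/365)*(-26) - 426) = -406*(494/365 - 426) = -406*(-154996/365) = 62928376/365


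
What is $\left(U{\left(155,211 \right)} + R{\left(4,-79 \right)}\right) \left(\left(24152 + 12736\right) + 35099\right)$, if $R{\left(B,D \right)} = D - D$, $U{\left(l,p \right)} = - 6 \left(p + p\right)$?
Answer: $-182271084$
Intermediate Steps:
$U{\left(l,p \right)} = - 12 p$ ($U{\left(l,p \right)} = - 6 \cdot 2 p = - 12 p$)
$R{\left(B,D \right)} = 0$
$\left(U{\left(155,211 \right)} + R{\left(4,-79 \right)}\right) \left(\left(24152 + 12736\right) + 35099\right) = \left(\left(-12\right) 211 + 0\right) \left(\left(24152 + 12736\right) + 35099\right) = \left(-2532 + 0\right) \left(36888 + 35099\right) = \left(-2532\right) 71987 = -182271084$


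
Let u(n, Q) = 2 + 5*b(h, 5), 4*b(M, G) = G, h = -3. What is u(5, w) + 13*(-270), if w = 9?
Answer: -14007/4 ≈ -3501.8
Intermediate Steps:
b(M, G) = G/4
u(n, Q) = 33/4 (u(n, Q) = 2 + 5*((1/4)*5) = 2 + 5*(5/4) = 2 + 25/4 = 33/4)
u(5, w) + 13*(-270) = 33/4 + 13*(-270) = 33/4 - 3510 = -14007/4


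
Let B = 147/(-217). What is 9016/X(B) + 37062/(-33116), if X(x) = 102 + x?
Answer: 4569688897/52008678 ≈ 87.864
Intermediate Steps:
B = -21/31 (B = 147*(-1/217) = -21/31 ≈ -0.67742)
9016/X(B) + 37062/(-33116) = 9016/(102 - 21/31) + 37062/(-33116) = 9016/(3141/31) + 37062*(-1/33116) = 9016*(31/3141) - 18531/16558 = 279496/3141 - 18531/16558 = 4569688897/52008678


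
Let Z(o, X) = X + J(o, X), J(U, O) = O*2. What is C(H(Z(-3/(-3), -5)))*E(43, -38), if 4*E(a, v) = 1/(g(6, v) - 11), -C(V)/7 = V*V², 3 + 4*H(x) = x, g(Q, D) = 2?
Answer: -567/32 ≈ -17.719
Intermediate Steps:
J(U, O) = 2*O
Z(o, X) = 3*X (Z(o, X) = X + 2*X = 3*X)
H(x) = -¾ + x/4
C(V) = -7*V³ (C(V) = -7*V*V² = -7*V³)
E(a, v) = -1/36 (E(a, v) = 1/(4*(2 - 11)) = (¼)/(-9) = (¼)*(-⅑) = -1/36)
C(H(Z(-3/(-3), -5)))*E(43, -38) = -7*(-¾ + (3*(-5))/4)³*(-1/36) = -7*(-¾ + (¼)*(-15))³*(-1/36) = -7*(-¾ - 15/4)³*(-1/36) = -7*(-9/2)³*(-1/36) = -7*(-729/8)*(-1/36) = (5103/8)*(-1/36) = -567/32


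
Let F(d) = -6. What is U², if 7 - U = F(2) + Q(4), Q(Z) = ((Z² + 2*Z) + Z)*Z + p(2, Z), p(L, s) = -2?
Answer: 9409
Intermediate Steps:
Q(Z) = -2 + Z*(Z² + 3*Z) (Q(Z) = ((Z² + 2*Z) + Z)*Z - 2 = (Z² + 3*Z)*Z - 2 = Z*(Z² + 3*Z) - 2 = -2 + Z*(Z² + 3*Z))
U = -97 (U = 7 - (-6 + (-2 + 4³ + 3*4²)) = 7 - (-6 + (-2 + 64 + 3*16)) = 7 - (-6 + (-2 + 64 + 48)) = 7 - (-6 + 110) = 7 - 1*104 = 7 - 104 = -97)
U² = (-97)² = 9409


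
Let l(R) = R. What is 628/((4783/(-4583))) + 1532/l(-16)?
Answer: -13344385/19132 ≈ -697.49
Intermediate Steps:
628/((4783/(-4583))) + 1532/l(-16) = 628/((4783/(-4583))) + 1532/(-16) = 628/((4783*(-1/4583))) + 1532*(-1/16) = 628/(-4783/4583) - 383/4 = 628*(-4583/4783) - 383/4 = -2878124/4783 - 383/4 = -13344385/19132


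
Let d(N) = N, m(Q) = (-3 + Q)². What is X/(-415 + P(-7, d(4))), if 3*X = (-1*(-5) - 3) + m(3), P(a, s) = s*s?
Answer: -2/1197 ≈ -0.0016708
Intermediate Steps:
P(a, s) = s²
X = ⅔ (X = ((-1*(-5) - 3) + (-3 + 3)²)/3 = ((5 - 3) + 0²)/3 = (2 + 0)/3 = (⅓)*2 = ⅔ ≈ 0.66667)
X/(-415 + P(-7, d(4))) = 2/(3*(-415 + 4²)) = 2/(3*(-415 + 16)) = (⅔)/(-399) = (⅔)*(-1/399) = -2/1197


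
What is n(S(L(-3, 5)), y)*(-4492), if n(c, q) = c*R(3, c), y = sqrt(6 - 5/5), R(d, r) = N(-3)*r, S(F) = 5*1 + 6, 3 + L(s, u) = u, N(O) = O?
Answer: 1630596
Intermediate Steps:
L(s, u) = -3 + u
S(F) = 11 (S(F) = 5 + 6 = 11)
R(d, r) = -3*r
y = sqrt(5) (y = sqrt(6 - 5*1/5) = sqrt(6 - 1) = sqrt(5) ≈ 2.2361)
n(c, q) = -3*c**2 (n(c, q) = c*(-3*c) = -3*c**2)
n(S(L(-3, 5)), y)*(-4492) = -3*11**2*(-4492) = -3*121*(-4492) = -363*(-4492) = 1630596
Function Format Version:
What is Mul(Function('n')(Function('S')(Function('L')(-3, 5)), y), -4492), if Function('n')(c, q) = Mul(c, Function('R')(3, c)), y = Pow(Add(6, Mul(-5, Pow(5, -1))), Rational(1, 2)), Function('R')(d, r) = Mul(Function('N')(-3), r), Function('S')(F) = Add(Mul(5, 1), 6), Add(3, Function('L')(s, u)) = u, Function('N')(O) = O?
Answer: 1630596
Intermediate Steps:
Function('L')(s, u) = Add(-3, u)
Function('S')(F) = 11 (Function('S')(F) = Add(5, 6) = 11)
Function('R')(d, r) = Mul(-3, r)
y = Pow(5, Rational(1, 2)) (y = Pow(Add(6, Mul(-5, Rational(1, 5))), Rational(1, 2)) = Pow(Add(6, -1), Rational(1, 2)) = Pow(5, Rational(1, 2)) ≈ 2.2361)
Function('n')(c, q) = Mul(-3, Pow(c, 2)) (Function('n')(c, q) = Mul(c, Mul(-3, c)) = Mul(-3, Pow(c, 2)))
Mul(Function('n')(Function('S')(Function('L')(-3, 5)), y), -4492) = Mul(Mul(-3, Pow(11, 2)), -4492) = Mul(Mul(-3, 121), -4492) = Mul(-363, -4492) = 1630596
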